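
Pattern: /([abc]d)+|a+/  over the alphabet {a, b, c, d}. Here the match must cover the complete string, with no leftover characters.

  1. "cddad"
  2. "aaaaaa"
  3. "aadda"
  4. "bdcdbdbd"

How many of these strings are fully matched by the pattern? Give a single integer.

2

1. "cddad" → no match
2. "aaaaaa" → match
3. "aadda" → no match
4. "bdcdbdbd" → match
Total matched: 2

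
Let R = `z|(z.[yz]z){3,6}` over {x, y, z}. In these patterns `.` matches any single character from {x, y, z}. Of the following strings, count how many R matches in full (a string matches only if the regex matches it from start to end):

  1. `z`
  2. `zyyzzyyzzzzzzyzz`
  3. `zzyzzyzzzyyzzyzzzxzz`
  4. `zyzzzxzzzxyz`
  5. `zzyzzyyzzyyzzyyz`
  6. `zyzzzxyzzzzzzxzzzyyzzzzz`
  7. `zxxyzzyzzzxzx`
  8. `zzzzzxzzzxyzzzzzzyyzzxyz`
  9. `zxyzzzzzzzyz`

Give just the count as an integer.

1 → match
2 → match
3 → match
4 → match
5 → match
6 → match
7 → no match — must end with `z`
8 → match
9 → match
Total matched: 8

8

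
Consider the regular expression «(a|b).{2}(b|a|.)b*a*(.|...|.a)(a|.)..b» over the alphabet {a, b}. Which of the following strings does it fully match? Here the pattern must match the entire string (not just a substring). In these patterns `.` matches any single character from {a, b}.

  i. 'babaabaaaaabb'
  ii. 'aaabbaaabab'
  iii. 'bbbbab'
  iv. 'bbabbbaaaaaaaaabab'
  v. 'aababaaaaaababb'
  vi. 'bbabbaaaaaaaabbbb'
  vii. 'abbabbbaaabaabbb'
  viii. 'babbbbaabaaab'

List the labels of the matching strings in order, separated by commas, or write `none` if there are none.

i → no match
ii → match
iii → no match
iv → match
v → match
vi → match
vii → match
viii → match

ii, iv, v, vi, vii, viii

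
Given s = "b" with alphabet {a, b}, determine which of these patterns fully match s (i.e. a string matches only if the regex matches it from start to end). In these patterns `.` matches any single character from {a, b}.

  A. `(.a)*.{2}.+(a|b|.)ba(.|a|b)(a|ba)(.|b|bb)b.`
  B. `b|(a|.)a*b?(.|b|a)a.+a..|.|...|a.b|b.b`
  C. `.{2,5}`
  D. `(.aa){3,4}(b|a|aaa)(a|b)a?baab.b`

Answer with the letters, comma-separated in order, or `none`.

A → no match
B → match
C → no match
D → no match

B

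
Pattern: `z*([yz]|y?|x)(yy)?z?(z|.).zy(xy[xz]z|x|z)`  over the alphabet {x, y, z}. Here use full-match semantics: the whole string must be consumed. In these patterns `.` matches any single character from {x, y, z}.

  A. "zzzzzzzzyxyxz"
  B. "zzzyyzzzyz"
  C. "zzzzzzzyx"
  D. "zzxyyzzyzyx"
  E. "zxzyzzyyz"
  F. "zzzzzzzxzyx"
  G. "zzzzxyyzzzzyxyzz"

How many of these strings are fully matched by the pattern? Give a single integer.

6

A → match
B → match
C → match
D → match
E → no match
F → match
G → match
Total matched: 6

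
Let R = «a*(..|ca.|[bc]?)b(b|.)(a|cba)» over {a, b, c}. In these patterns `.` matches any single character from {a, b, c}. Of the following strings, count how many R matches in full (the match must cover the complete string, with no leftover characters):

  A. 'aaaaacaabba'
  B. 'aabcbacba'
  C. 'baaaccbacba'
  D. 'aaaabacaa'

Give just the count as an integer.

A. 'aaaaacaabba' → match
B. 'aabcbacba' → match
C. 'baaaccbacba' → no match
D. 'aaaabacaa' → no match
Total matched: 2

2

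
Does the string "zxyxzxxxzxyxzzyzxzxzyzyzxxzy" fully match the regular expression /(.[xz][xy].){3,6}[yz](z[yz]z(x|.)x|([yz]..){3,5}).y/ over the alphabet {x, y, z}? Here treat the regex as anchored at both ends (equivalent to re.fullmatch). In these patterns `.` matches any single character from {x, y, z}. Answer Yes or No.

Yes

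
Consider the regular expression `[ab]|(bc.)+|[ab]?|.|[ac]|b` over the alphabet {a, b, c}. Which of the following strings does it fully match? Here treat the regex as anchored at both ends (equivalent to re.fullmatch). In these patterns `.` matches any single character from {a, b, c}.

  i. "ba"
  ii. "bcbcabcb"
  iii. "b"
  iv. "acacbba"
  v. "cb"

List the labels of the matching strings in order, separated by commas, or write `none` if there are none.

iii

i → no match
ii → no match
iii → match
iv → no match
v → no match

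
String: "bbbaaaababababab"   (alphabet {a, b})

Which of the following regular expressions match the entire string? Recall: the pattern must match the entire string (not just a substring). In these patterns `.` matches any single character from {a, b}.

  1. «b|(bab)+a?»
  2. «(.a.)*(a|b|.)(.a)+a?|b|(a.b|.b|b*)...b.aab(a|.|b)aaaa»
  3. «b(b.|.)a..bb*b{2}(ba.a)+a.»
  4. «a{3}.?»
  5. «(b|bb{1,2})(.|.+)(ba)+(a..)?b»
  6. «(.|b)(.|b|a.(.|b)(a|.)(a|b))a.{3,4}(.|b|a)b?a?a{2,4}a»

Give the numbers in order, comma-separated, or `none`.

1 → no match
2 → no match
3 → no match
4 → no match — must start with "a"
5 → match
6 → no match — must end with "aa"

5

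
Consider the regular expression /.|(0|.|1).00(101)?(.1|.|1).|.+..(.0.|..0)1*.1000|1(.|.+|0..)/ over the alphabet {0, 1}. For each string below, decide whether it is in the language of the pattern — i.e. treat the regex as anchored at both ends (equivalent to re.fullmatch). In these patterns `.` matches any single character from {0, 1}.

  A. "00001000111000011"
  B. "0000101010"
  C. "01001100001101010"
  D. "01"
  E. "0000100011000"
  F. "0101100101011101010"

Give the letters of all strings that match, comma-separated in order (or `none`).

A → no match
B. "0000101010" → match
C → no match
D. "01" → no match
E → match
F → no match

B, E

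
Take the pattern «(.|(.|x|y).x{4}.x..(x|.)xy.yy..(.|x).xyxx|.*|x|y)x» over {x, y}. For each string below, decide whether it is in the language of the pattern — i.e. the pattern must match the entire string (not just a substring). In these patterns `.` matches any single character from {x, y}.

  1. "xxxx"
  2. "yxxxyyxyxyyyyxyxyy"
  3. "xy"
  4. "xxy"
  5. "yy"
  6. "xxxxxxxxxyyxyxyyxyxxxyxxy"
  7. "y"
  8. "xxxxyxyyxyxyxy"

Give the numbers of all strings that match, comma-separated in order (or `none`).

1

1 → match
2 → no match — must end with "x"
3 → no match — must end with "x"
4 → no match — must end with "x"
5 → no match — must end with "x"
6 → no match — must end with "x"
7 → no match — must end with "x"
8 → no match — must end with "x"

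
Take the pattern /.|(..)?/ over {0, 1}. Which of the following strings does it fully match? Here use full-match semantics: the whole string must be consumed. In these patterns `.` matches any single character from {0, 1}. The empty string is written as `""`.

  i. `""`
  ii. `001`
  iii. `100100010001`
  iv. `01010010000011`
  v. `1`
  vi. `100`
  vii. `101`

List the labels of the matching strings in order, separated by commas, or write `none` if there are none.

i, v

i → match
ii → no match
iii → no match
iv → no match
v → match
vi → no match
vii → no match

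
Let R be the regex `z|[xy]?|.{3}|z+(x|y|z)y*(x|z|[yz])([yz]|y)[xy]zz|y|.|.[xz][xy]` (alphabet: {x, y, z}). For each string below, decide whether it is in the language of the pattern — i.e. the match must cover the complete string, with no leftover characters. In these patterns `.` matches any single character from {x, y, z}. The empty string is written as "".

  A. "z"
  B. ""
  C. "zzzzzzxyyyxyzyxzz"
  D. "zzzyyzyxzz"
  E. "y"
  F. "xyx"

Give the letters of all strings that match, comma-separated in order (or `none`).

A, B, D, E, F

A → match
B → match
C → no match
D → match
E → match
F → match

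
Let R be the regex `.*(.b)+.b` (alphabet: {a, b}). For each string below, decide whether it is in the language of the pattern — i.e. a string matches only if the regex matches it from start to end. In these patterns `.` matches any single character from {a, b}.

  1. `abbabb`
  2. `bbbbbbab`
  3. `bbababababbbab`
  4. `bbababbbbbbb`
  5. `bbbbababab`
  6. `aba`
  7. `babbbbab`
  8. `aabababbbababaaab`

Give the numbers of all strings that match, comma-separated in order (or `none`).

1 → no match
2 → match
3 → match
4 → match
5 → match
6 → no match — must end with `b`
7 → match
8 → no match

2, 3, 4, 5, 7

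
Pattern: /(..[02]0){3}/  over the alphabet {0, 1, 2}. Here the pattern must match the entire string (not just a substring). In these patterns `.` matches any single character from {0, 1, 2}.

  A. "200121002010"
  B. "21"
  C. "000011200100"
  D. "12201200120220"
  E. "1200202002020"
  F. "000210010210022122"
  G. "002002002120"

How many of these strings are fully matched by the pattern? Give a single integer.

A → no match
B → no match — must end with "0"
C → match
D → no match
E → no match
F → no match — must end with "0"
G → match
Total matched: 2

2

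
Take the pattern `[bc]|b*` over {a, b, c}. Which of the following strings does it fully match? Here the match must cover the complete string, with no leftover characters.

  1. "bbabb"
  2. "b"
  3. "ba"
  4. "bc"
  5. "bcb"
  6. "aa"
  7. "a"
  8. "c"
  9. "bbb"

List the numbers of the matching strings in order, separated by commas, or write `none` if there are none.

1 → no match
2 → match
3 → no match
4 → no match
5 → no match
6 → no match
7 → no match
8 → match
9 → match

2, 8, 9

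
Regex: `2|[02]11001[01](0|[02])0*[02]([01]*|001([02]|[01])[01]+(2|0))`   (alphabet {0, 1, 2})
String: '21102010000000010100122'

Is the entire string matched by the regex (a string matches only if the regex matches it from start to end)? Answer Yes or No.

No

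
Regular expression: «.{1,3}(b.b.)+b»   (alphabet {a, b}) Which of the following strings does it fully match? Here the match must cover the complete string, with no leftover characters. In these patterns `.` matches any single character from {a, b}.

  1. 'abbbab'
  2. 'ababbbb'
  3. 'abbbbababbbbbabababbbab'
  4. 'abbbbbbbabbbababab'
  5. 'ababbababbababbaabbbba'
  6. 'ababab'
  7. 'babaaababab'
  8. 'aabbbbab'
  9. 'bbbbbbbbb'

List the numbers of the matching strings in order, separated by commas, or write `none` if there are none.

1. 'abbbab' → match
2. 'ababbbb' → no match
3 → match
4 → match
5 → no match — must end with 'b'
6. 'ababab' → match
7. 'babaaababab' → no match
8. 'aabbbbab' → match
9. 'bbbbbbbbb' → no match

1, 3, 4, 6, 8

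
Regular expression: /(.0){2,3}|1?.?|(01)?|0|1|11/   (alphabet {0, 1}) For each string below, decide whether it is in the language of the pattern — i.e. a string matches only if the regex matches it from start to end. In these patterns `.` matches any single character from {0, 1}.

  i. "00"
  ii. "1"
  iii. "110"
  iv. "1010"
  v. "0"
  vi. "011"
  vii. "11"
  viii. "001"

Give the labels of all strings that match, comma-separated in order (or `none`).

ii, iv, v, vii

i → no match
ii → match
iii → no match
iv → match
v → match
vi → no match
vii → match
viii → no match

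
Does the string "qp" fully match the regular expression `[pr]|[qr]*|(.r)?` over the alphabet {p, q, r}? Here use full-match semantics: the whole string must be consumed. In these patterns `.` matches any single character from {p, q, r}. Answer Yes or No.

No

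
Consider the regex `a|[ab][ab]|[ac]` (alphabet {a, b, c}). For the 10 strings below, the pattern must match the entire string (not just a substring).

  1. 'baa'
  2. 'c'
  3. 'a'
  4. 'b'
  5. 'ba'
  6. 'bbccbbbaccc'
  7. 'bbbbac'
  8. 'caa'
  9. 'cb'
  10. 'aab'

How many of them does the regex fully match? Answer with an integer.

1 → no match
2 → match
3 → match
4 → no match
5 → match
6 → no match
7 → no match
8 → no match
9 → no match
10 → no match
Total matched: 3

3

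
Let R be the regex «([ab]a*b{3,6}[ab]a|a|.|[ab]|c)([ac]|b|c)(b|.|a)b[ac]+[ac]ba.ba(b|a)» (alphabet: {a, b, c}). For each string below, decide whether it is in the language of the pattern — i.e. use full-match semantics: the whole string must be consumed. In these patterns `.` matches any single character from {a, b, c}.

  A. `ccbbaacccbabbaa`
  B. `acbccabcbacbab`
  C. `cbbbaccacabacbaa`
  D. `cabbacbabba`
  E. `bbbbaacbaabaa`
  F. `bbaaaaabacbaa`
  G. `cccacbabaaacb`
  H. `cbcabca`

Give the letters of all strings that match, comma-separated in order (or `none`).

A → match
B → no match
C → match
D → no match
E → match
F → no match
G → no match
H → no match

A, C, E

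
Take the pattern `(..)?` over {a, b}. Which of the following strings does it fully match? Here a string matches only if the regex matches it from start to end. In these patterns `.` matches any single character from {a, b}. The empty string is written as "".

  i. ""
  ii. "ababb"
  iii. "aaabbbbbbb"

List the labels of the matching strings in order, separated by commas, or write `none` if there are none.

i

i → match
ii → no match
iii → no match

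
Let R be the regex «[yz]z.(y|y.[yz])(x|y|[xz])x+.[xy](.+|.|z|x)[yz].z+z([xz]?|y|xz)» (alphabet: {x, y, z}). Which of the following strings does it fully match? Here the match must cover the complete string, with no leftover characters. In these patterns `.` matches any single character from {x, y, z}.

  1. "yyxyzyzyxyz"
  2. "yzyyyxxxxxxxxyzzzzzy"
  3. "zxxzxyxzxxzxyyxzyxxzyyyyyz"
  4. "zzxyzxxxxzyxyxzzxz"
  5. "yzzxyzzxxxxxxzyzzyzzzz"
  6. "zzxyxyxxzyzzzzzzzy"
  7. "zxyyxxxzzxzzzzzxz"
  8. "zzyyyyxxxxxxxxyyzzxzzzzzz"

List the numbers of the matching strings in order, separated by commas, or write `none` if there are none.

1 → no match
2 → match
3 → no match
4 → match
5 → no match
6 → match
7 → no match
8 → match

2, 4, 6, 8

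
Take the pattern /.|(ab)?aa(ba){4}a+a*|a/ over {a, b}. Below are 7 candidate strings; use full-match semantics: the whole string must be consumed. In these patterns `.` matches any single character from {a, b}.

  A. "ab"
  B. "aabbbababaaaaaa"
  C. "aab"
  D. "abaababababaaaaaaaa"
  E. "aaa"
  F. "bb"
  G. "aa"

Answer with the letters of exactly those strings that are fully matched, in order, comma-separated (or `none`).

A → no match
B → no match
C → no match
D → match
E → no match
F → no match
G → no match

D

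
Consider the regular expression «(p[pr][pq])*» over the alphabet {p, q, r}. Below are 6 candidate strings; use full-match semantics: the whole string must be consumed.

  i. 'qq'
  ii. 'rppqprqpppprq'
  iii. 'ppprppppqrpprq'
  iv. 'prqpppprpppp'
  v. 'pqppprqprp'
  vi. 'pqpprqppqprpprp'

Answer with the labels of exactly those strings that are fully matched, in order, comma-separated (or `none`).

iv

i. 'qq' → no match
ii → no match
iii → no match
iv. 'prqpppprpppp' → match
v. 'pqppprqprp' → no match
vi → no match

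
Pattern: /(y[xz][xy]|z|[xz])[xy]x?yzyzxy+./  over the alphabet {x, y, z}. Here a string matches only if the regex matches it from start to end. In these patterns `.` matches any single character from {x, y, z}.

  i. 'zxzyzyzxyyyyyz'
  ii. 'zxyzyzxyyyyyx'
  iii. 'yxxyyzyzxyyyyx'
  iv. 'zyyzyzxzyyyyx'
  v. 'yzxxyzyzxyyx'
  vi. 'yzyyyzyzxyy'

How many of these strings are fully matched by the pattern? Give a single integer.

i → no match
ii → match
iii → match
iv → no match
v → match
vi → match
Total matched: 4

4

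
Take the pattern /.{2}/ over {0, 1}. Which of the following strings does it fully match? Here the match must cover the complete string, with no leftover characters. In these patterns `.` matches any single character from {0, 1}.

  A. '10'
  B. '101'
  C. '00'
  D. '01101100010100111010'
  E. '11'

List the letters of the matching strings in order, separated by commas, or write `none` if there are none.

A → match
B → no match
C → match
D → no match
E → match

A, C, E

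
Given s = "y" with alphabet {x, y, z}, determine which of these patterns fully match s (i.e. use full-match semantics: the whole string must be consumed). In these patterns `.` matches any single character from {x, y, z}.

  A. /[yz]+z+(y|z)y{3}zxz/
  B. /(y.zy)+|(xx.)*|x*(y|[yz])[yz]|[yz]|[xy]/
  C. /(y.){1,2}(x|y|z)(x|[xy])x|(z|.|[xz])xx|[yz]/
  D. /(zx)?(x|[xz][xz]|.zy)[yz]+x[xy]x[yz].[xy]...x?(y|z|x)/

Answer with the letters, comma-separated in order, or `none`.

B, C

A → no match — must end with "yzxz"
B → match
C → match
D → no match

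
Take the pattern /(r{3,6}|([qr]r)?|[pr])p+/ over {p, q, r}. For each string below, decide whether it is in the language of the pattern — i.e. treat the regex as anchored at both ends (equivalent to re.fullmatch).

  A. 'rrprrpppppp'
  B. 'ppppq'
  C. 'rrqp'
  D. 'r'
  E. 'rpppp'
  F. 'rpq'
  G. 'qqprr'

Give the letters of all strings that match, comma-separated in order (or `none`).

E

A → no match
B → no match — must end with 'p'
C → no match
D → no match — must end with 'p'
E → match
F → no match — must end with 'p'
G → no match — must end with 'p'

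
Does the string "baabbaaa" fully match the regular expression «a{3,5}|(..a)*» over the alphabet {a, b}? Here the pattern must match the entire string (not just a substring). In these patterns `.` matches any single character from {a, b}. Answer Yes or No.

No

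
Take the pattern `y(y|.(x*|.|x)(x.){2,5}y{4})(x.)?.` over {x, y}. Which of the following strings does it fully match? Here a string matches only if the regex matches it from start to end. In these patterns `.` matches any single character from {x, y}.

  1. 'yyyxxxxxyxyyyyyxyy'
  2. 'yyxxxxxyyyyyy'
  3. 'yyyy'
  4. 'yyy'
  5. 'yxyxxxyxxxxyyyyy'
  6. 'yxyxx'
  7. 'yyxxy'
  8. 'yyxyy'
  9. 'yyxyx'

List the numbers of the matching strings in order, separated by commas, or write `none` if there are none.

1, 2, 4, 5, 7, 8, 9

1 → match
2 → match
3 → no match
4 → match
5 → match
6 → no match
7 → match
8 → match
9 → match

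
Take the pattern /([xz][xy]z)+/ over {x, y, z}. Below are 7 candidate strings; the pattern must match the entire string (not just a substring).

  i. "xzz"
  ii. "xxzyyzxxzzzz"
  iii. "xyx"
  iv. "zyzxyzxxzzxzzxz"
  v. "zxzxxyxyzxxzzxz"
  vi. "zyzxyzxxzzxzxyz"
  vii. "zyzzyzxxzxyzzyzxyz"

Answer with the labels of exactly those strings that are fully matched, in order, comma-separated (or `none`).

i. "xzz" → no match
ii. "xxzyyzxxzzzz" → no match
iii. "xyx" → no match — must end with "z"
iv → match
v → no match
vi → match
vii → match

iv, vi, vii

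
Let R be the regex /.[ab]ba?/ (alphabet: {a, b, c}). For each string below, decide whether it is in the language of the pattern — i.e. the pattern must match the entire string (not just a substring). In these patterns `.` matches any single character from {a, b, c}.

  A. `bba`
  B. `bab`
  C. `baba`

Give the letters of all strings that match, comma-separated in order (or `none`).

B, C

A. `bba` → no match
B. `bab` → match
C. `baba` → match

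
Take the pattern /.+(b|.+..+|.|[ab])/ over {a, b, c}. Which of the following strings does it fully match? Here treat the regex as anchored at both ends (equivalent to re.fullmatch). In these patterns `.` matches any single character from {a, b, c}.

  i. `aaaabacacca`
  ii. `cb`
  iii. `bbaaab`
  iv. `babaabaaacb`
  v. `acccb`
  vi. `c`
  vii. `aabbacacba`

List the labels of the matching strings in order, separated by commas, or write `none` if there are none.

i, ii, iii, iv, v, vii

i → match
ii → match
iii → match
iv → match
v → match
vi → no match
vii → match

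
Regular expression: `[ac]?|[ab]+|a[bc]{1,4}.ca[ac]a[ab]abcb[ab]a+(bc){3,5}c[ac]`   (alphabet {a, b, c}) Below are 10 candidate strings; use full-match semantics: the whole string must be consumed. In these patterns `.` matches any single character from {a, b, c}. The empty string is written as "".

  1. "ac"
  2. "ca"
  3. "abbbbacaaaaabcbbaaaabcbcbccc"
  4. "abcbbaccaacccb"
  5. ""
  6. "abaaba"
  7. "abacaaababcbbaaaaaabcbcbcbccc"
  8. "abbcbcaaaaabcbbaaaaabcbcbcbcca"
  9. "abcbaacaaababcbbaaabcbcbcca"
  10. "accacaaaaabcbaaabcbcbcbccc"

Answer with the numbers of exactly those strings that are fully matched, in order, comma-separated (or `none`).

1 → no match
2 → no match
3 → match
4 → no match
5 → match
6 → match
7 → match
8 → match
9 → no match
10 → match

3, 5, 6, 7, 8, 10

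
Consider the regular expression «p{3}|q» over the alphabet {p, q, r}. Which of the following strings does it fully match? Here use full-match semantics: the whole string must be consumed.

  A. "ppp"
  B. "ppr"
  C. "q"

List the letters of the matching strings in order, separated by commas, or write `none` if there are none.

A, C

A → match
B → no match
C → match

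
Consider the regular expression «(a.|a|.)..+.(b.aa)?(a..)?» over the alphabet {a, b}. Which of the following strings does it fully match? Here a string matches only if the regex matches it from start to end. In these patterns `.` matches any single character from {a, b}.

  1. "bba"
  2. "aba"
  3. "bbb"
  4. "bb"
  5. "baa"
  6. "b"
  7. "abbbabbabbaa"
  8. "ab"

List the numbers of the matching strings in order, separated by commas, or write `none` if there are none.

7

1. "bba" → no match
2. "aba" → no match
3. "bbb" → no match
4. "bb" → no match
5. "baa" → no match
6. "b" → no match
7. "abbbabbabbaa" → match
8. "ab" → no match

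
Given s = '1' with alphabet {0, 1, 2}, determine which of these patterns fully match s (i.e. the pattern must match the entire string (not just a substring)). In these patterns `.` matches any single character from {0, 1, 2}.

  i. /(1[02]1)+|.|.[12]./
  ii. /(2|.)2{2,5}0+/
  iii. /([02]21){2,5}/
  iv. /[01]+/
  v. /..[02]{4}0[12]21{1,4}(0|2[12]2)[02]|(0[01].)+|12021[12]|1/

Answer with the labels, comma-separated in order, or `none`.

i, iv, v

i → match
ii → no match — must end with '0'
iii → no match — must end with '21'
iv → match
v → match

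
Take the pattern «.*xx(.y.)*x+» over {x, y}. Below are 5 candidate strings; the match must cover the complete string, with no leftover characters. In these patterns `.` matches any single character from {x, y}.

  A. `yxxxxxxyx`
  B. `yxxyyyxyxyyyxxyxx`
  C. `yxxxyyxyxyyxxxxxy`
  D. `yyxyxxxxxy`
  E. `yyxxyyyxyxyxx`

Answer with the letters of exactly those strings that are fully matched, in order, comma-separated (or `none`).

none

A → no match
B → no match
C → no match — must end with `x`
D → no match — must end with `x`
E → no match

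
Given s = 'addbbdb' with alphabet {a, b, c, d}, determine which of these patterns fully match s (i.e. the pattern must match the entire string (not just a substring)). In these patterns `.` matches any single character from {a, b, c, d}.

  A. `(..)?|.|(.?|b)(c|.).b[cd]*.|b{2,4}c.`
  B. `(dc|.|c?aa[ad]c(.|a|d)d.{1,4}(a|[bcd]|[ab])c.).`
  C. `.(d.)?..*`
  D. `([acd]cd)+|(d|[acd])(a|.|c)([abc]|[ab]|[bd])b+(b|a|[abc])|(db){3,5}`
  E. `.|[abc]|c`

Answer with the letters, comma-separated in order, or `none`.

A → no match
B → no match
C → match
D → no match
E → no match

C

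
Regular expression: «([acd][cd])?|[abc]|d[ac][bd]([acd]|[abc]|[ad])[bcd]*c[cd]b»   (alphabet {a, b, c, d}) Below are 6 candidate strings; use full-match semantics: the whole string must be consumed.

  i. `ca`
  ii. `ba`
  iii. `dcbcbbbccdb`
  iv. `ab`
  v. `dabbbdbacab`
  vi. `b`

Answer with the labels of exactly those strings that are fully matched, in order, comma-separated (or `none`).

i → no match
ii → no match
iii → match
iv → no match
v → no match
vi → match

iii, vi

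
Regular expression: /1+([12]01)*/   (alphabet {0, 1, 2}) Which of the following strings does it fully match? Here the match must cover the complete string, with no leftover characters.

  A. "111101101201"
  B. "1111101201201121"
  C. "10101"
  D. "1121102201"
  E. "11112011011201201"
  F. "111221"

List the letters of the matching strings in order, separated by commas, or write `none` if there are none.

A → match
B → no match
C → no match
D → no match
E → no match
F → no match

A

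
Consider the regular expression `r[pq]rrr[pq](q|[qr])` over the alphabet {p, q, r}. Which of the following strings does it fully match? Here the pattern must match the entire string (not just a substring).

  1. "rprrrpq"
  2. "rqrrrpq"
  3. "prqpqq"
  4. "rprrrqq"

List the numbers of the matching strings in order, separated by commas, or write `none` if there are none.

1 → match
2 → match
3 → no match — must start with "r"
4 → match

1, 2, 4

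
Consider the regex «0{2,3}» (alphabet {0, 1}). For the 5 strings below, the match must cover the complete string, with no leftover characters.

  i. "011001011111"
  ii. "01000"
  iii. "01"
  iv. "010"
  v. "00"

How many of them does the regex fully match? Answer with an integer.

i. "011001011111" → no match — must end with "0"
ii. "01000" → no match
iii. "01" → no match — must end with "0"
iv. "010" → no match
v. "00" → match
Total matched: 1

1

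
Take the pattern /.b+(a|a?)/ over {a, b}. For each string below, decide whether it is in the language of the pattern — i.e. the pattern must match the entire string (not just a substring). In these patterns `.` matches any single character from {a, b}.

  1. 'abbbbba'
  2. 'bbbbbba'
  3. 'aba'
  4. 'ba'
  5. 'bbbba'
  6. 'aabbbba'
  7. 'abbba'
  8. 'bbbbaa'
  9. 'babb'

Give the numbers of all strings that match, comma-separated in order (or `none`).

1 → match
2 → match
3 → match
4 → no match
5 → match
6 → no match
7 → match
8 → no match
9 → no match

1, 2, 3, 5, 7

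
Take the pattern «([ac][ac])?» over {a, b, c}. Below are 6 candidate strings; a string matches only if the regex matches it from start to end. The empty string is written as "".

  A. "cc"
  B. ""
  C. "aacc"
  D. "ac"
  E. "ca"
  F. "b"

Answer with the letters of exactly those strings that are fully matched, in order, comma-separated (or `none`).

A, B, D, E

A → match
B → match
C → no match
D → match
E → match
F → no match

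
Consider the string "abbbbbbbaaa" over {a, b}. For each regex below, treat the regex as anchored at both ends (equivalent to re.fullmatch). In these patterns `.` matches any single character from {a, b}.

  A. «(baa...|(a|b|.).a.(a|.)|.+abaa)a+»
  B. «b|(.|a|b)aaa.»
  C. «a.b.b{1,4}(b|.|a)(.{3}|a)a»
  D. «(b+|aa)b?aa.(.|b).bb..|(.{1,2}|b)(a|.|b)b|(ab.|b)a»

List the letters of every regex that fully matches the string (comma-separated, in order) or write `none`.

C

A → no match
B → no match
C → match
D → no match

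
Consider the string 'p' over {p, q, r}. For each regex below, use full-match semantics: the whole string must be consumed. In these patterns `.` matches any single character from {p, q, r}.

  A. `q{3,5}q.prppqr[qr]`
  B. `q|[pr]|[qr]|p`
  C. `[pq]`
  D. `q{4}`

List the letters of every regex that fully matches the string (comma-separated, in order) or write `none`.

B, C

A → no match — must start with 'q'
B → match
C → match
D → no match — must start with 'q'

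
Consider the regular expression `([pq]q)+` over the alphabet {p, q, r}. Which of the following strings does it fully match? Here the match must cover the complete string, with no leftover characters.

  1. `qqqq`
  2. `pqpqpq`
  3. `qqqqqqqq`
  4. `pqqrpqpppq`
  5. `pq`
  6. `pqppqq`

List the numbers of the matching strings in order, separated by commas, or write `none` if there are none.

1 → match
2 → match
3 → match
4 → no match
5 → match
6 → no match

1, 2, 3, 5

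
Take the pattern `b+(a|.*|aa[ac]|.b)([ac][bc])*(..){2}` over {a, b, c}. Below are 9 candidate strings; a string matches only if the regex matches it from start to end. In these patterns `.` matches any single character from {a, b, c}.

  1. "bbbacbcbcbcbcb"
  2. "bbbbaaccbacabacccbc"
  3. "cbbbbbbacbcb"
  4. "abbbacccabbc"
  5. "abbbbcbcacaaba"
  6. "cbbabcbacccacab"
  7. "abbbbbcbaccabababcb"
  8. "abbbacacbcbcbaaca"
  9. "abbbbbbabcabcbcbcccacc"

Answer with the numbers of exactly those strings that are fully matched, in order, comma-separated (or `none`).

1 → match
2 → match
3 → no match — must start with "b"
4 → no match — must start with "b"
5 → no match — must start with "b"
6 → no match — must start with "b"
7 → no match — must start with "b"
8 → no match — must start with "b"
9 → no match — must start with "b"

1, 2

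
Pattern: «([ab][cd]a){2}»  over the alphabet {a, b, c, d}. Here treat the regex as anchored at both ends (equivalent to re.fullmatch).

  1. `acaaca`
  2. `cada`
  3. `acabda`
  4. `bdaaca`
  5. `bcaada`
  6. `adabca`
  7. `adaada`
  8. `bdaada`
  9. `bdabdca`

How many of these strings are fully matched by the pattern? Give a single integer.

1 → match
2 → no match
3 → match
4 → match
5 → match
6 → match
7 → match
8 → match
9 → no match
Total matched: 7

7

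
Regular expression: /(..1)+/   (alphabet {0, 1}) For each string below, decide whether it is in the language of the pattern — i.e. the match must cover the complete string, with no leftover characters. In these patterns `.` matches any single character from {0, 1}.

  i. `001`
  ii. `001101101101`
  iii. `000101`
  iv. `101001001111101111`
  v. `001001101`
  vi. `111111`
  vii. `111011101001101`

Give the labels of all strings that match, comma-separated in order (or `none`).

i, ii, iv, v, vi, vii

i. `001` → match
ii. `001101101101` → match
iii. `000101` → no match
iv → match
v. `001001101` → match
vi. `111111` → match
vii → match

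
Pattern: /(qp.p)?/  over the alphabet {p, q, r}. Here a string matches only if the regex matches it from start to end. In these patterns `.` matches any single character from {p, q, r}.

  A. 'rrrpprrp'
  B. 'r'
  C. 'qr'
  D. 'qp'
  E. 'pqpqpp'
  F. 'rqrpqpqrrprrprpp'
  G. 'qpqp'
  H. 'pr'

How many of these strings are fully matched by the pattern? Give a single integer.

A. 'rrrpprrp' → no match
B. 'r' → no match
C. 'qr' → no match
D. 'qp' → no match
E. 'pqpqpp' → no match
F → no match
G. 'qpqp' → match
H. 'pr' → no match
Total matched: 1

1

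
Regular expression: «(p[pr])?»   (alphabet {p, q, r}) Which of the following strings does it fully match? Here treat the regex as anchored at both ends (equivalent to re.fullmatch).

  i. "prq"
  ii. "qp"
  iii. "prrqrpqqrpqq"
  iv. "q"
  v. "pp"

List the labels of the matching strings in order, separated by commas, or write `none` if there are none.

i → no match
ii → no match
iii → no match
iv → no match
v → match

v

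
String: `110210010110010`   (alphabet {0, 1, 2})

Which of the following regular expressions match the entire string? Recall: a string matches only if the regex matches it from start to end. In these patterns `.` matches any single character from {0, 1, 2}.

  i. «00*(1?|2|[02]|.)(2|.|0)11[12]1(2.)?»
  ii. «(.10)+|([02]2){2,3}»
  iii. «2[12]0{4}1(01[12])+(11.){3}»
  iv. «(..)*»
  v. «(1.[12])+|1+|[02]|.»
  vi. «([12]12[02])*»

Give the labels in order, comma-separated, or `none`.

ii

i → no match — must start with `0`
ii → match
iii → no match — must start with `2`
iv → no match
v → no match
vi → no match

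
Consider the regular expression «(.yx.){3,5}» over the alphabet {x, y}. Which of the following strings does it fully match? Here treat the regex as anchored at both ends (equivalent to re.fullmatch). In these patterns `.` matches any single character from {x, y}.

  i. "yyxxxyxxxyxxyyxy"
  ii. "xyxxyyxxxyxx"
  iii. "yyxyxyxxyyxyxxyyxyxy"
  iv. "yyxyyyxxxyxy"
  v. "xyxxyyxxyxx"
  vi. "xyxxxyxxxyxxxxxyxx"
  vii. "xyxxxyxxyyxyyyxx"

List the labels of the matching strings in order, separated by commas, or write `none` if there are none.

i → match
ii. "xyxxyyxxxyxx" → match
iii → no match
iv. "yyxyyyxxxyxy" → match
v. "xyxxyyxxyxx" → no match
vi → no match
vii → match

i, ii, iv, vii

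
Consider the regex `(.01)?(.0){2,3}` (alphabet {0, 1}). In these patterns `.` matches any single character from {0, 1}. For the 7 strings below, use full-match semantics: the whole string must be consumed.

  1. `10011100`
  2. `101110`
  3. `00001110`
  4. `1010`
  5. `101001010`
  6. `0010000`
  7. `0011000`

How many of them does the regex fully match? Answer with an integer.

4

1 → no match
2 → no match
3 → no match
4 → match
5 → match
6 → match
7 → match
Total matched: 4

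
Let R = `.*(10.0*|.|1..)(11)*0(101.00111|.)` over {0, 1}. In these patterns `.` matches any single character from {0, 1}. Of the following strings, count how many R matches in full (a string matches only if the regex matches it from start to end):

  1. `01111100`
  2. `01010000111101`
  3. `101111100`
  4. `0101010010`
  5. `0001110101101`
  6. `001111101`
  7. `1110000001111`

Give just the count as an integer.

1 → match
2 → match
3 → match
4 → no match
5 → match
6 → match
7 → no match
Total matched: 5

5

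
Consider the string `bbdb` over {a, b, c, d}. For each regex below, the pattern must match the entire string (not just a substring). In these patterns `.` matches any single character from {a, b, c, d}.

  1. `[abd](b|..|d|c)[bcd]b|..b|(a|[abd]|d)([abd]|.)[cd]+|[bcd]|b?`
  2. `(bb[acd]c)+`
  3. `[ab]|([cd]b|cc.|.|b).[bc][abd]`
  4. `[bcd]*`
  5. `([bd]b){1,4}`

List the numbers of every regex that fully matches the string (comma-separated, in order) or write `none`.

1 → match
2 → no match — must end with `c`
3 → no match
4 → match
5 → match

1, 4, 5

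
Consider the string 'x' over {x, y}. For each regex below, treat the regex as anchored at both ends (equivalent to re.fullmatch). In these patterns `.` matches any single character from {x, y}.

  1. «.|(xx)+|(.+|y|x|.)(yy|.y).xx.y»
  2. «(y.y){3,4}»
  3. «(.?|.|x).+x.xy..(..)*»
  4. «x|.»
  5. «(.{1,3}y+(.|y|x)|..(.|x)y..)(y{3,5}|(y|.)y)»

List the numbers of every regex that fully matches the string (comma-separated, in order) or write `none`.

1 → match
2 → no match — must start with 'y'
3 → no match
4 → match
5 → no match — must end with 'y'

1, 4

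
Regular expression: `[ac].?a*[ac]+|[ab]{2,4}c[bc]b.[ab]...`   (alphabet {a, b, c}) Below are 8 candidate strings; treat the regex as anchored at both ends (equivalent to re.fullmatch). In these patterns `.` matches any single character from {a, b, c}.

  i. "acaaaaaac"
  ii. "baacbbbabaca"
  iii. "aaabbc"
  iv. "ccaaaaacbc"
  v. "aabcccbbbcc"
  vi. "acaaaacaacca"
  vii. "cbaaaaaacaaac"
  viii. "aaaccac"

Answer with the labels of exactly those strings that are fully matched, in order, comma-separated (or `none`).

i → match
ii → no match
iii → no match
iv → no match
v → no match
vi → match
vii → match
viii → match

i, vi, vii, viii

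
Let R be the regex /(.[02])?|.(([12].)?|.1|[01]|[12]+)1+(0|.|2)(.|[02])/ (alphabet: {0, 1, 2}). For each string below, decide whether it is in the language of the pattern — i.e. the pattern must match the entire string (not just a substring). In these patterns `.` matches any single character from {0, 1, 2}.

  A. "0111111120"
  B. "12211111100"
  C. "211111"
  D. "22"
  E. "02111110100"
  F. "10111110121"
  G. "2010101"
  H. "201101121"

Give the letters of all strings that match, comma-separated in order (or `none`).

A → match
B → match
C → match
D → match
E → no match
F → no match
G → no match
H → no match

A, B, C, D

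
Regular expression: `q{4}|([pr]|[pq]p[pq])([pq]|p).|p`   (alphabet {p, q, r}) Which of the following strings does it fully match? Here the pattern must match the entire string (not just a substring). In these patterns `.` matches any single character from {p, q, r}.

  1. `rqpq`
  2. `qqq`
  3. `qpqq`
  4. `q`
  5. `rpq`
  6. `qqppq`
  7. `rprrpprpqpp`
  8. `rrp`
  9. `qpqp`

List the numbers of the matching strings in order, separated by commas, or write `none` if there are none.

5

1 → no match
2 → no match
3 → no match
4 → no match
5 → match
6 → no match
7 → no match
8 → no match
9 → no match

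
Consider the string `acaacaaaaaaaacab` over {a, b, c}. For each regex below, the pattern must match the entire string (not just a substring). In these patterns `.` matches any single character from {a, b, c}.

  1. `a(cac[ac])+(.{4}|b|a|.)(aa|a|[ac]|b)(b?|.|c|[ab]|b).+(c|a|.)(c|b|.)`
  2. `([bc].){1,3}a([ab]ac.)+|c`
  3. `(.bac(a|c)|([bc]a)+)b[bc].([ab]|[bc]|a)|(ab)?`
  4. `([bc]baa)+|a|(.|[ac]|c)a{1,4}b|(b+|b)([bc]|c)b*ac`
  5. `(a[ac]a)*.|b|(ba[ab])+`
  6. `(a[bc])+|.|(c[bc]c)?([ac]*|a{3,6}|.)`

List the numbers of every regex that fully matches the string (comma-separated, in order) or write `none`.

5

1 → no match — must start with `acac`
2 → no match
3 → no match
4 → no match
5 → match
6 → no match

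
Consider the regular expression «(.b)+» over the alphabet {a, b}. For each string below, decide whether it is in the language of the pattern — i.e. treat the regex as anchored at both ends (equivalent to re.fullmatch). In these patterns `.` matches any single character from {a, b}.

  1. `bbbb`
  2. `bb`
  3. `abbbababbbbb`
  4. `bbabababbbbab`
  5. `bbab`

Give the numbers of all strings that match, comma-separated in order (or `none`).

1 → match
2 → match
3 → match
4 → no match
5 → match

1, 2, 3, 5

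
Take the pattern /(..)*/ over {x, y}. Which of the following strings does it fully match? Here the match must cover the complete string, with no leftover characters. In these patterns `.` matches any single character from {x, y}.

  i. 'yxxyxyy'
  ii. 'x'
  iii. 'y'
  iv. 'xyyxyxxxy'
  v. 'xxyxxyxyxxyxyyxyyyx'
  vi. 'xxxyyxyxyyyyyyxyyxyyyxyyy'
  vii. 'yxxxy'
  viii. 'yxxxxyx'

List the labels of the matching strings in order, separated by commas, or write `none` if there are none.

i → no match
ii → no match
iii → no match
iv → no match
v → no match
vi → no match
vii → no match
viii → no match

none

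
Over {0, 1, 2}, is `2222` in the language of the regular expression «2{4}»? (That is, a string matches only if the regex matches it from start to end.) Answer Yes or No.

Yes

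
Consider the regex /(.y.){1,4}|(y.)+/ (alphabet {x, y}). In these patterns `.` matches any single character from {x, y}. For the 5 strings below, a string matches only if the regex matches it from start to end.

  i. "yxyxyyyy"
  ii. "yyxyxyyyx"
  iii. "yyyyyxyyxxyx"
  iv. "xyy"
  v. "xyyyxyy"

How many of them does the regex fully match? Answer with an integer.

3

i → match
ii → no match
iii → match
iv → match
v → no match
Total matched: 3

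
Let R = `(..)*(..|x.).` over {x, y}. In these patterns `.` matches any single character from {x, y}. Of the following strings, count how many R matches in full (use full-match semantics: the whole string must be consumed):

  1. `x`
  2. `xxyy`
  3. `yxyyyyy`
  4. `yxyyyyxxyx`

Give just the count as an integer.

1

1. `x` → no match
2. `xxyy` → no match
3. `yxyyyyy` → match
4. `yxyyyyxxyx` → no match
Total matched: 1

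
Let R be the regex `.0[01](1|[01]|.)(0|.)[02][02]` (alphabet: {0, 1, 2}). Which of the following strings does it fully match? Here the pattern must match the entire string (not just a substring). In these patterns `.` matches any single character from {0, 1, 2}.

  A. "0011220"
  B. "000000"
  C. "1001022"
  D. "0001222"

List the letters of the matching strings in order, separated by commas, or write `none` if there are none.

A → match
B → no match
C → match
D → match

A, C, D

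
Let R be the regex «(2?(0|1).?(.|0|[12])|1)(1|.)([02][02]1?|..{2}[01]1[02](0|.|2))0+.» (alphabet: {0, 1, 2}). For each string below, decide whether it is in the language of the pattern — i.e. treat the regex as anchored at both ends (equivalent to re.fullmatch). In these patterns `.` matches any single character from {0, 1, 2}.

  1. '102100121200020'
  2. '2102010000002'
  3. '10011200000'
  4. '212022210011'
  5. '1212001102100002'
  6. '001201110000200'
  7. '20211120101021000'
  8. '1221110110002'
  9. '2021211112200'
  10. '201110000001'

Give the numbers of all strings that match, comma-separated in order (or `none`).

1 → no match
2 → no match
3. '10011200000' → no match
4. '212022210011' → no match
5 → no match
6 → no match
7 → no match
8 → match
9 → match
10. '201110000001' → match

8, 9, 10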